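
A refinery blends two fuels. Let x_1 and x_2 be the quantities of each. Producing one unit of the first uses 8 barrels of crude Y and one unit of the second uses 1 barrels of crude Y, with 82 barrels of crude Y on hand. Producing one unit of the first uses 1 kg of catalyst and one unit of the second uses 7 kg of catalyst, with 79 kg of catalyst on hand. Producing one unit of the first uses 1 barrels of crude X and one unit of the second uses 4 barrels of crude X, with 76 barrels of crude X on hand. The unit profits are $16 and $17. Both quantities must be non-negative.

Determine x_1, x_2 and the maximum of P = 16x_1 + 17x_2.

x_1 = 9, x_2 = 10, maximum P = 314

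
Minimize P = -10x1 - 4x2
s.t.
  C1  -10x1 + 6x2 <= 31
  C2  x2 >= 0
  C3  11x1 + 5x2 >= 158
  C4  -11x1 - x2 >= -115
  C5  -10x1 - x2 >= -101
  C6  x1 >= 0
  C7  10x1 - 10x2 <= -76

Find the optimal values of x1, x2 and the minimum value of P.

x1 = 115/14, x2 = 132/7, minimum P = -1103/7

Vertices and P = -10x1 - 4x2:
  (793/116, 1921/116) → P = -7807/58
  (115/14, 132/7) → P = -1103/7
  (15/2, 151/10) → P = -677/5
  (467/55, 177/11) → P = -1642/11

At the optimal vertex, -10x1 + 6x2 = 31 and -10x1 - x2 = -101.
Solving simultaneously gives x1 = 115/14, x2 = 132/7.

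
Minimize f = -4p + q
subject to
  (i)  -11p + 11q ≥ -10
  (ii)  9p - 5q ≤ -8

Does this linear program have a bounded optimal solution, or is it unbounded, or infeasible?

From the feasible point (-69/22, -89/22), moving in the direction (5, 9) keeps every constraint satisfied while f decreases without bound.

unbounded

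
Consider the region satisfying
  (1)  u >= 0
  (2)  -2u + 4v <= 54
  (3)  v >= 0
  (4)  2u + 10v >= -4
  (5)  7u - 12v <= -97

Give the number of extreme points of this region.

3

Intersecting each pair of boundary lines and keeping only the points that satisfy every inequality leaves:
  (0, 27/2)
  (0, 97/12)
  (65, 46)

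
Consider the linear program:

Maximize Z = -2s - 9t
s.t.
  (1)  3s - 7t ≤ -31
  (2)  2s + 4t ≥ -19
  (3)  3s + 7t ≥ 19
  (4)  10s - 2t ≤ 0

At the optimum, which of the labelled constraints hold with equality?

Vertices and Z = -2s - 9t:
  (-2, 25/7) → Z = -197/7
  (31/32, 155/32) → Z = -1457/32
  (-209/2, 95/2) → Z = -437/2
The feasible region is unbounded (it extends along (1, 5), (-2, 1)), but Z strictly decreases along every unbounded feasible direction, so there is no improving ray and the maximum is attained at a vertex.

The maximum is at (-2, 25/7). Substituting into each constraint, equality holds for (1) and (3); the remaining constraints have slack.

(1) and (3)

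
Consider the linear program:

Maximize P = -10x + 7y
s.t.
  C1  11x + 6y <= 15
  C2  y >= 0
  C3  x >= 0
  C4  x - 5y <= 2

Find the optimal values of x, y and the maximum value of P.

Corner points and P = -10x + 7y:
  (15/11, 0) → P = -150/11
  (0, 5/2) → P = 35/2
  (0, 0) → P = 0

The binding constraints are 11x + 6y = 15 and x = 0.
Solving simultaneously gives x = 0, y = 5/2.

x = 0, y = 5/2, maximum P = 35/2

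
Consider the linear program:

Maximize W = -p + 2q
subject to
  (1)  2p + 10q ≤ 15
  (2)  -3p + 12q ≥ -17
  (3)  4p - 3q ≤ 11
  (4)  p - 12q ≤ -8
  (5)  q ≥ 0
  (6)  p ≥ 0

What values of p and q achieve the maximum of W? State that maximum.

Feasible corners and W = -p + 2q:
  (50/17, 31/34) → W = -19/17
  (0, 3/2) → W = 3
  (0, 2/3) → W = 4/3

At the optimal vertex, 2p + 10q = 15 and p = 0.
Solving simultaneously gives p = 0, q = 3/2.

p = 0, q = 3/2, maximum W = 3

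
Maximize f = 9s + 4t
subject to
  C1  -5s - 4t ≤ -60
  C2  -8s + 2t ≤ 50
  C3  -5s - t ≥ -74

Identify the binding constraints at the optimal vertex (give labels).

C2 and C3

Vertices and f = 9s + 4t:
  (-40/21, 365/21) → f = 1100/21
  (236/15, -14/3) → f = 1844/15
  (49/9, 421/9) → f = 2125/9

The maximum is at (49/9, 421/9). Substituting into each constraint, equality holds for C2 and C3; the remaining constraints have slack.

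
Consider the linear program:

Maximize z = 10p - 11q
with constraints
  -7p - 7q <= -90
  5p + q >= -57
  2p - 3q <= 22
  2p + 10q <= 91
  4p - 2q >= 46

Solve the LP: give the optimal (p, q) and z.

The optimum lies where 2p - 3q = 22 and 2p + 10q = 91.
Solving simultaneously gives p = 493/26, q = 69/13.

p = 493/26, q = 69/13, maximum z = 1706/13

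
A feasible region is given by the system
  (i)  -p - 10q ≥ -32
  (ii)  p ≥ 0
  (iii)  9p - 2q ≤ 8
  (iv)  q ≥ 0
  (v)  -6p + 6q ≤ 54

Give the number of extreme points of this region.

Of the 10 pairwise boundary intersections, those satisfying every inequality are:
  (0, 16/5)
  (36/23, 70/23)
  (0, 0)
  (8/9, 0)

4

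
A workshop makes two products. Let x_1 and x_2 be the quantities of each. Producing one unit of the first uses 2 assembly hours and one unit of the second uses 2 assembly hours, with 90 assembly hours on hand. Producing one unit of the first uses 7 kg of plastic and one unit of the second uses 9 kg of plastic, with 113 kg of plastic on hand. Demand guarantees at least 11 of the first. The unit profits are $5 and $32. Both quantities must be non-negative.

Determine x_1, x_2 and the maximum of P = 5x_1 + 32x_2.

The optimum lies where 7x_1 + 9x_2 = 113 and x_1 = 11.
Solving simultaneously gives x_1 = 11, x_2 = 4.

x_1 = 11, x_2 = 4, maximum P = 183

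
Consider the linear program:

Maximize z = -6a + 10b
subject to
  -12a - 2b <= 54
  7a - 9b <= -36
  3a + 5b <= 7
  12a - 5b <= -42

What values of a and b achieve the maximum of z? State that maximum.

Corner points and z = -6a + 10b:
  (-279/61, 27/61) → z = 1944/61
  (-142/27, 41/9) → z = 694/9
  (-198/73, 138/73) → z = 2568/73
  (-7/3, 14/5) → z = 42

a = -142/27, b = 41/9, maximum z = 694/9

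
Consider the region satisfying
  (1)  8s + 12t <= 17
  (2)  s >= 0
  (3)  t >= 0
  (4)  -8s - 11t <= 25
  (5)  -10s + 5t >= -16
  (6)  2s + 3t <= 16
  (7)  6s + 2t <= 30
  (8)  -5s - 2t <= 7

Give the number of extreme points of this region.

Pairwise boundary intersections that survive every other constraint:
  (0, 17/12)
  (277/160, 21/80)
  (0, 0)
  (8/5, 0)

4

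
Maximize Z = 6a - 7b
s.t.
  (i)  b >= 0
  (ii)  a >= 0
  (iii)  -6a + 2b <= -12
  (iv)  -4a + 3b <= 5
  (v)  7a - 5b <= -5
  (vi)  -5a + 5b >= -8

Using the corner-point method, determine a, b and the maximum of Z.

a = 35/8, b = 57/8, maximum Z = -189/8

Extreme points and Z = 6a - 7b:
  (23/5, 39/5) → Z = -27
  (35/8, 57/8) → Z = -189/8
  (10, 15) → Z = -45

The binding constraints are -6a + 2b = -12 and 7a - 5b = -5.
Solving simultaneously gives a = 35/8, b = 57/8.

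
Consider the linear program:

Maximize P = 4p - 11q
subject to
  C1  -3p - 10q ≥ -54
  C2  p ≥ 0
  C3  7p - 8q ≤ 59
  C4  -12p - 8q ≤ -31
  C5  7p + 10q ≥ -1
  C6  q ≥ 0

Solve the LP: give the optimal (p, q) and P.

p = 59/7, q = 0, maximum P = 236/7

Corner points and P = 4p - 11q:
  (0, 27/5) → P = -297/5
  (511/47, 201/94) → P = 1877/94
  (0, 31/8) → P = -341/8
  (59/7, 0) → P = 236/7
  (31/12, 0) → P = 31/3

At the optimal vertex, 7p - 8q = 59 and q = 0.
Solving simultaneously gives p = 59/7, q = 0.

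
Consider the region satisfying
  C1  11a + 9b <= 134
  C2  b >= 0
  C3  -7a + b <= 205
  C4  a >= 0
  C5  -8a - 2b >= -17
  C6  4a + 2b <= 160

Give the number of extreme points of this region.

The feasible vertices (each the meet of two boundaries and inside every other half-plane) are:
  (0, 0)
  (17/8, 0)
  (0, 17/2)

3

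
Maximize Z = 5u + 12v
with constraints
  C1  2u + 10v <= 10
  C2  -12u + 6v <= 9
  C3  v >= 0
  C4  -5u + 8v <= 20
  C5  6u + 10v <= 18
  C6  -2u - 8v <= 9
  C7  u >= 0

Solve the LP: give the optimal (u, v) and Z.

u = 2, v = 3/5, maximum Z = 86/5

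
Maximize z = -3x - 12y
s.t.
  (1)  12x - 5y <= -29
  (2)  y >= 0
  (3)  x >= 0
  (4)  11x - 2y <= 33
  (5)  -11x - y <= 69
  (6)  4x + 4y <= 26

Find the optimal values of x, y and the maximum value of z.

Feasible corners and z = -3x - 12y:
  (0, 29/5) → z = -348/5
  (7/34, 107/17) → z = -2589/34
  (0, 13/2) → z = -78

At the optimal vertex, 12x - 5y = -29 and x = 0.
Solving simultaneously gives x = 0, y = 29/5.

x = 0, y = 29/5, maximum z = -348/5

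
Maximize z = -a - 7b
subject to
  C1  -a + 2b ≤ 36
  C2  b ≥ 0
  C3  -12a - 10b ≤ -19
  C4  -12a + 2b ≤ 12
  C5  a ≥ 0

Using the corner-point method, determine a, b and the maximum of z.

a = 19/12, b = 0, maximum z = -19/12

The feasible region is unbounded (it extends along (2, 1), (1, 0)), but z strictly decreases along every unbounded feasible direction, so there is no improving ray and the maximum is attained at a vertex.

At the optimal vertex, b = 0 and -12a - 10b = -19.
Solving simultaneously gives a = 19/12, b = 0.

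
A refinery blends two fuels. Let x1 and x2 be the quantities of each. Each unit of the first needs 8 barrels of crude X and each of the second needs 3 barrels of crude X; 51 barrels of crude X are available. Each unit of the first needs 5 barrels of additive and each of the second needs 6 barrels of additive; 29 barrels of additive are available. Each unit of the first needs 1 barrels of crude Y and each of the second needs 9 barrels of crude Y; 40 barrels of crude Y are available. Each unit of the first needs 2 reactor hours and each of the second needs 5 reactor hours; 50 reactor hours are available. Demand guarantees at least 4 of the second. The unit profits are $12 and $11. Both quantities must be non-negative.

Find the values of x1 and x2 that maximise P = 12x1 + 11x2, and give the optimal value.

x1 = 1, x2 = 4, maximum P = 56

Corner points and P = 12x1 + 11x2:
  (0, 40/9) → P = 440/9
  (0, 4) → P = 44
  (7/13, 57/13) → P = 711/13
  (1, 4) → P = 56

At the optimal vertex, 5x1 + 6x2 = 29 and x2 = 4.
Solving simultaneously gives x1 = 1, x2 = 4.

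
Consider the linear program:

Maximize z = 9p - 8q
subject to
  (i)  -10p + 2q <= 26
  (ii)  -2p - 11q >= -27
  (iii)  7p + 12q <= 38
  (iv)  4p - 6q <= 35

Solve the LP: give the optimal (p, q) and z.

The binding constraints are 7p + 12q = 38 and 4p - 6q = 35.
Solving simultaneously gives p = 36/5, q = -31/30.

p = 36/5, q = -31/30, maximum z = 1096/15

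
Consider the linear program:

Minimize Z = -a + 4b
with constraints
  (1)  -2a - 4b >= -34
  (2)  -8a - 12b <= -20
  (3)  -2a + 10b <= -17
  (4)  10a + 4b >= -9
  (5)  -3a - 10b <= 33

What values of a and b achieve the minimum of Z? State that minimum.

a = 59, b = -21, minimum Z = -143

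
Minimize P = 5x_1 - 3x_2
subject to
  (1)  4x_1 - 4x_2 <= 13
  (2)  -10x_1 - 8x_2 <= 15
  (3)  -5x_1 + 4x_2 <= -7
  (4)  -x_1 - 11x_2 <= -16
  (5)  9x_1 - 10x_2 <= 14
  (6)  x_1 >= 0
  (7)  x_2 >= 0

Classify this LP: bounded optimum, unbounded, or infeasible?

Vertices and P = 5x_1 - 3x_2:
  (37/2, 61/4) → P = 187/4
  (141/59, 73/59) → P = 486/59
  (314/109, 130/109) → P = 1180/109
The feasible region has finitely many vertices and no improving ray; the minimum is 486/59 at (141/59, 73/59).

bounded optimum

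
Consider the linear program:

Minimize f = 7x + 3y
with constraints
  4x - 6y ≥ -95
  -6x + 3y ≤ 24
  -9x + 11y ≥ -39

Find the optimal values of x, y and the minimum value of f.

x = -127/13, y = -150/13, minimum f = -103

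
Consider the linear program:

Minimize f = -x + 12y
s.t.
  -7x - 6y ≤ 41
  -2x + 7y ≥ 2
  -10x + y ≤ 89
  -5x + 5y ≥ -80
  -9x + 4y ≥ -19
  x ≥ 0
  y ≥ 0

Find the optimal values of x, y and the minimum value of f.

Corner points and f = -x + 12y:
  (141/55, 56/55) → f = 531/55
  (0, 2/7) → f = 24/7
  (0, 89) → f = 1068
The feasible region is unbounded (it extends along (4, 9), (1, 10)), but f strictly increases along every unbounded feasible direction, so there is no improving ray and the minimum is attained at a vertex.

x = 0, y = 2/7, minimum f = 24/7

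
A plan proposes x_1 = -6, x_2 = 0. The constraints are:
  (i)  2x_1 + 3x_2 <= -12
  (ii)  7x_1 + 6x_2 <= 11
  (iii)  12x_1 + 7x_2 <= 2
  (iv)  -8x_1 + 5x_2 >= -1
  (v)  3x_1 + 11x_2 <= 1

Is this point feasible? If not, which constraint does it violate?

(i): -12 ≤ -12 ✓
(ii): -42 ≤ 11 ✓
(iii): -72 ≤ 2 ✓
(iv): 48 ≥ -1 ✓
(v): -18 ≤ 1 ✓

feasible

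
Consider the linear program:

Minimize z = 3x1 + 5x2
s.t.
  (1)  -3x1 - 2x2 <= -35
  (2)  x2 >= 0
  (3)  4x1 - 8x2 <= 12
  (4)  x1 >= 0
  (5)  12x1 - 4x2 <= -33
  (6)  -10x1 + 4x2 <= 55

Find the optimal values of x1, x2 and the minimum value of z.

x1 = 37/18, x2 = 173/12, minimum z = 313/4

Corner points and z = 3x1 + 5x2:
  (37/18, 173/12) → z = 313/4
  (15/16, 515/32) → z = 2665/32
  (11, 165/4) → z = 957/4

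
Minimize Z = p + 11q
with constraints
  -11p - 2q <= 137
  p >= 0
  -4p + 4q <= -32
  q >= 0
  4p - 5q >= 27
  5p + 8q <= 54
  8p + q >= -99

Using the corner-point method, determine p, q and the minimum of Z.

p = 8, q = 0, minimum Z = 8

At the optimal vertex, -4p + 4q = -32 and q = 0.
Solving simultaneously gives p = 8, q = 0.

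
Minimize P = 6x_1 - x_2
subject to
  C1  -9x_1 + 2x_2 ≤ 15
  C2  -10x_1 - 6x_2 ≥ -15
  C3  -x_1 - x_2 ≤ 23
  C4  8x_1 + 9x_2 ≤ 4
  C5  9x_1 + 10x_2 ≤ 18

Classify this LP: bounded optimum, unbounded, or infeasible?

bounded optimum

Vertices and P = 6x_1 - x_2:
  (-61/11, -192/11) → P = -174/11
  (-127/97, 156/97) → P = -918/97
  (153/4, -245/4) → P = 1163/4
  (37/14, -40/21) → P = 373/21
The feasible region has finitely many vertices and no improving ray; the minimum is -174/11 at (-61/11, -192/11).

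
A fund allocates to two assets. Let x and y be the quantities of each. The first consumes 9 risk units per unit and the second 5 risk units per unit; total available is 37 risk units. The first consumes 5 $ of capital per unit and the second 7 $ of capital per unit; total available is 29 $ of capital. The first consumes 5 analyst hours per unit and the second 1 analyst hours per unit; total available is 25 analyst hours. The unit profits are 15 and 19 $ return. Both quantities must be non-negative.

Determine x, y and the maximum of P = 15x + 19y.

The binding constraints are 9x + 5y = 37 and 5x + 7y = 29.
Solving simultaneously gives x = 3, y = 2.

x = 3, y = 2, maximum P = 83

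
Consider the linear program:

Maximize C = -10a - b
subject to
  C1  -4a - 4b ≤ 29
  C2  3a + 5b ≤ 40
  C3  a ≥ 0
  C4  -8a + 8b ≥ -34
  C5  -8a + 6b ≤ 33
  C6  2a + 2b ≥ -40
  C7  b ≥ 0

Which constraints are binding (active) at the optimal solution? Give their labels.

C3 and C7

Feasible corners and C = -10a - b:
  (245/32, 109/32) → C = -2559/32
  (75/58, 419/58) → C = -1169/58
  (0, 11/2) → C = -11/2
  (0, 0) → C = 0
  (17/4, 0) → C = -85/2

The maximum is at (0, 0). Substituting into each constraint, equality holds for C3 and C7; the remaining constraints have slack.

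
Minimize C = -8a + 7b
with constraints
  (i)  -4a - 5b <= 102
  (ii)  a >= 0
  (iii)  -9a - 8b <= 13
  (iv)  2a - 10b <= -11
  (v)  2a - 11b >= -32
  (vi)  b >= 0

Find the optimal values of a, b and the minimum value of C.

a = 199/2, b = 21, minimum C = -649

Corner points and C = -8a + 7b:
  (0, 11/10) → C = 77/10
  (0, 32/11) → C = 224/11
  (199/2, 21) → C = -649

At the optimal vertex, 2a - 10b = -11 and 2a - 11b = -32.
Solving simultaneously gives a = 199/2, b = 21.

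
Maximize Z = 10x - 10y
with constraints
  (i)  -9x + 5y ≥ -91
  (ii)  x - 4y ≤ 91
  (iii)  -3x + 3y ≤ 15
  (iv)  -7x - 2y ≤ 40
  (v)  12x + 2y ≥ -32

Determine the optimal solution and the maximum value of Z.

Extreme points and Z = 10x - 10y:
  (29, 34) → Z = -50
  (11/39, -230/13) → Z = 7010/39
  (-3, 2) → Z = -50

At the optimal vertex, -9x + 5y = -91 and 12x + 2y = -32.
Solving simultaneously gives x = 11/39, y = -230/13.

x = 11/39, y = -230/13, maximum Z = 7010/39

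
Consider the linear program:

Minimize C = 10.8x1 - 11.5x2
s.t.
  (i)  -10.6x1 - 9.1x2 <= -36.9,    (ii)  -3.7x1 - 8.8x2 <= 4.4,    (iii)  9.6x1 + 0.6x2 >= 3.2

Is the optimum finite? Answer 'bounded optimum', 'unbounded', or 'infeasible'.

From the feasible point (36476/5961, -18317/5961), moving in the direction (-0.6, 9.6) keeps every constraint satisfied while C decreases without bound.

unbounded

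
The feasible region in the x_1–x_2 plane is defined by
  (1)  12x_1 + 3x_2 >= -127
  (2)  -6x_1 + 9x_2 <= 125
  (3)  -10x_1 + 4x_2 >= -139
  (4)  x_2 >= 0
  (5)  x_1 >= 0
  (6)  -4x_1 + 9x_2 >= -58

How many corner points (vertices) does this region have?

4

Pairwise boundary intersections that survive every other constraint:
  (1751/66, 1042/33)
  (0, 125/9)
  (139/10, 0)
  (0, 0)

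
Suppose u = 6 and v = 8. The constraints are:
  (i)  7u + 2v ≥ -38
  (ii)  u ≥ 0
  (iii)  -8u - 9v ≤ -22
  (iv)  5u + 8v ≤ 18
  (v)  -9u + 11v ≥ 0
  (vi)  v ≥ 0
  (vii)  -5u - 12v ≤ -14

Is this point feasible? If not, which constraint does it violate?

Constraint (iv): 5u + 8v = 94, which is not ≤ 18. All other constraints are satisfied.

not feasible — violates (iv)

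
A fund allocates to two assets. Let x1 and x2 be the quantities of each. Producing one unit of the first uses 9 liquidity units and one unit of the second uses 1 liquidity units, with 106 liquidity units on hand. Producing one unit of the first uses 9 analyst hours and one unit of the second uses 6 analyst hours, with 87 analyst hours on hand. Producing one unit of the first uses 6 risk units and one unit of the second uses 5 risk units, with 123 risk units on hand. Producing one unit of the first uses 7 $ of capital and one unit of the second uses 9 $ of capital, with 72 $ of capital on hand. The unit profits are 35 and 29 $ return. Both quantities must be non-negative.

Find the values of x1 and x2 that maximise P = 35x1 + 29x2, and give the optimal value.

Corner points and P = 35x1 + 29x2:
  (0, 0) → P = 0
  (0, 8) → P = 232
  (29/3, 0) → P = 1015/3
  (9, 1) → P = 344

x1 = 9, x2 = 1, maximum P = 344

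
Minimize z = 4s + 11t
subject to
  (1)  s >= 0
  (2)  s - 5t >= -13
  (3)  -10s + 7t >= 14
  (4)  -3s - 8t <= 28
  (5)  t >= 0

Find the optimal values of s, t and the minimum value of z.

s = 0, t = 2, minimum z = 22

Corner points and z = 4s + 11t:
  (0, 13/5) → z = 143/5
  (0, 2) → z = 22
  (21/43, 116/43) → z = 1360/43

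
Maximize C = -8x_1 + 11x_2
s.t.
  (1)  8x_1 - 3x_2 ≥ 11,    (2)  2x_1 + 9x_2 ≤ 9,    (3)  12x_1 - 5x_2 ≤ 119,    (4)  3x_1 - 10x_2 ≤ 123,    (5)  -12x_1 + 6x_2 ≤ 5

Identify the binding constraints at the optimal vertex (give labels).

Feasible corners and C = -8x_1 + 11x_2:
  (21/13, 25/39) → C = -229/39
  (-259/71, -951/71) → C = -8389/71
  (558/59, -65/59) → C = -5179/59
  (115/21, -373/35) → C = -16909/105

The maximum is at (21/13, 25/39). Substituting into each constraint, equality holds for (1) and (2); the remaining constraints have slack.

(1) and (2)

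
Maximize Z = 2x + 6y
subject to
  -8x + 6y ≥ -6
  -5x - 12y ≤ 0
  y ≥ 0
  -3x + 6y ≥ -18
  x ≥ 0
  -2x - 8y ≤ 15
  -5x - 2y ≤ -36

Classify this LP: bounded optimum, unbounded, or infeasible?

From the feasible point (114/23, 129/23), moving in the direction (0, 1) keeps every constraint satisfied while Z increases without bound.

unbounded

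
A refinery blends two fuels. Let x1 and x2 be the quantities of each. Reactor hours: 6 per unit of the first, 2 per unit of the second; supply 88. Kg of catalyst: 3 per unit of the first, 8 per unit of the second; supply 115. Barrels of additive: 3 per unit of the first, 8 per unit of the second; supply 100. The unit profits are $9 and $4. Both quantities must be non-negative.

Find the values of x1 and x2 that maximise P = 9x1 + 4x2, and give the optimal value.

x1 = 12, x2 = 8, maximum P = 140

Feasible corners and P = 9x1 + 4x2:
  (0, 0) → P = 0
  (0, 25/2) → P = 50
  (44/3, 0) → P = 132
  (12, 8) → P = 140

The optimum lies where 6x1 + 2x2 = 88 and 3x1 + 8x2 = 100.
Solving simultaneously gives x1 = 12, x2 = 8.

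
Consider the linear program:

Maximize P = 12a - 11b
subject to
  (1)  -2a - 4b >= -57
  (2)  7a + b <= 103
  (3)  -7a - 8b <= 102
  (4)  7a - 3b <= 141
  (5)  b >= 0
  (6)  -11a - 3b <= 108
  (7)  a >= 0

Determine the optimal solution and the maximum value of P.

Extreme points and P = 12a - 11b:
  (355/26, 193/26) → P = 2137/26
  (0, 57/4) → P = -627/4
  (103/7, 0) → P = 1236/7
  (0, 0) → P = 0

a = 103/7, b = 0, maximum P = 1236/7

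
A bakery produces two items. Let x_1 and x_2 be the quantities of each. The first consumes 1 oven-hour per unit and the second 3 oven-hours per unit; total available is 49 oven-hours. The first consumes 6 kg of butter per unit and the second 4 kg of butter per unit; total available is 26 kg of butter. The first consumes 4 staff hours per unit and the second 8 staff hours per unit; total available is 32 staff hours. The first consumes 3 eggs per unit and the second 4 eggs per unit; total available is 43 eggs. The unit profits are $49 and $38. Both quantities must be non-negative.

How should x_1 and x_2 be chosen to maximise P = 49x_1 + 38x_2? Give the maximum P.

Corner points and P = 49x_1 + 38x_2:
  (0, 0) → P = 0
  (0, 4) → P = 152
  (13/3, 0) → P = 637/3
  (5/2, 11/4) → P = 227

x_1 = 5/2, x_2 = 11/4, maximum P = 227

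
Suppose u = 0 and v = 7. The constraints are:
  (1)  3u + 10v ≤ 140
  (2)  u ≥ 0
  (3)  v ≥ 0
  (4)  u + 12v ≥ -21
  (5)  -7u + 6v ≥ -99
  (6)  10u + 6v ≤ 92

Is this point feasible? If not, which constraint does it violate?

(1): 70 ≤ 140 ✓
(2): 0 ≥ 0 ✓
(3): 7 ≥ 0 ✓
(4): 84 ≥ -21 ✓
(5): 42 ≥ -99 ✓
(6): 42 ≤ 92 ✓

feasible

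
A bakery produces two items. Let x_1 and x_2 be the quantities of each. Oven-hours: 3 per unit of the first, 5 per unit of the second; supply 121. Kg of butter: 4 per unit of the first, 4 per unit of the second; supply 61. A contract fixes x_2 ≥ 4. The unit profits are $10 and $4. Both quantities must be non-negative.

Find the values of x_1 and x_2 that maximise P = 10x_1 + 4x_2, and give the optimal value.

Extreme points and P = 10x_1 + 4x_2:
  (0, 61/4) → P = 61
  (0, 4) → P = 16
  (45/4, 4) → P = 257/2

The optimum lies where 4x_1 + 4x_2 = 61 and x_2 = 4.
Solving simultaneously gives x_1 = 45/4, x_2 = 4.

x_1 = 45/4, x_2 = 4, maximum P = 257/2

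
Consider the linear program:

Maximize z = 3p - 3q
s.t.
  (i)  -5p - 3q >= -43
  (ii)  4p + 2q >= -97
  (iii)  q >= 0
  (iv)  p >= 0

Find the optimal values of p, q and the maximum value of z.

Corner points and z = 3p - 3q:
  (43/5, 0) → z = 129/5
  (0, 43/3) → z = -43
  (0, 0) → z = 0

The optimum lies where -5p - 3q = -43 and q = 0.
Solving simultaneously gives p = 43/5, q = 0.

p = 43/5, q = 0, maximum z = 129/5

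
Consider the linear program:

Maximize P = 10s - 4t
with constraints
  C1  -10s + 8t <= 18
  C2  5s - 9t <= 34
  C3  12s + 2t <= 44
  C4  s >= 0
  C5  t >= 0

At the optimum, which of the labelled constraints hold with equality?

Vertices and P = 10s - 4t:
  (79/29, 164/29) → P = 134/29
  (0, 9/4) → P = -9
  (11/3, 0) → P = 110/3
  (0, 0) → P = 0

The maximum is at (11/3, 0). Substituting into each constraint, equality holds for C3 and C5; the remaining constraints have slack.

C3 and C5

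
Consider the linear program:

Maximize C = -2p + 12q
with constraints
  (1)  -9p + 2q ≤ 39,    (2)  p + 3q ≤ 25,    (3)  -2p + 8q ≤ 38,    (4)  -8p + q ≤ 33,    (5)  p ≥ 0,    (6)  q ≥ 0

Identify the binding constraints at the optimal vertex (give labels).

(2) and (3)

Corner points and C = -2p + 12q:
  (43/7, 44/7) → C = 442/7
  (25, 0) → C = -50
  (0, 19/4) → C = 57
  (0, 0) → C = 0

The maximum is at (43/7, 44/7). Substituting into each constraint, equality holds for (2) and (3); the remaining constraints have slack.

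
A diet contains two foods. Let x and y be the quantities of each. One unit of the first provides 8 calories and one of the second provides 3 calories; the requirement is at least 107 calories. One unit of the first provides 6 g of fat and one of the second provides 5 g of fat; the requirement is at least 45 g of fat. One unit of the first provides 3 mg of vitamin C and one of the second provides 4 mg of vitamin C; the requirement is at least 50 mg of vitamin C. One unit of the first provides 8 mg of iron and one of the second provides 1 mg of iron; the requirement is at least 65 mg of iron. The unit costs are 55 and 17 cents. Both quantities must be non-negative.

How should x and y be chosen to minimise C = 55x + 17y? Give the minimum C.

Corner points and C = 55x + 17y:
  (0, 65) → C = 1105
  (50/3, 0) → C = 2750/3
  (278/23, 79/23) → C = 16633/23
  (11/2, 21) → C = 1319/2
The feasible region is unbounded (it extends along (0, 1), (1, 0)), but C strictly increases along every unbounded feasible direction, so there is no improving ray and the minimum is attained at a vertex.

x = 11/2, y = 21, minimum C = 1319/2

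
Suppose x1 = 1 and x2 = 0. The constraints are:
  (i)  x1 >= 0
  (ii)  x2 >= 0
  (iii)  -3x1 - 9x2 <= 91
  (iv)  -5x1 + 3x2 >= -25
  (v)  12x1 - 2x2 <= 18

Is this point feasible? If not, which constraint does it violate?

(i): 1 ≥ 0 ✓
(ii): 0 ≥ 0 ✓
(iii): -3 ≤ 91 ✓
(iv): -5 ≥ -25 ✓
(v): 12 ≤ 18 ✓

feasible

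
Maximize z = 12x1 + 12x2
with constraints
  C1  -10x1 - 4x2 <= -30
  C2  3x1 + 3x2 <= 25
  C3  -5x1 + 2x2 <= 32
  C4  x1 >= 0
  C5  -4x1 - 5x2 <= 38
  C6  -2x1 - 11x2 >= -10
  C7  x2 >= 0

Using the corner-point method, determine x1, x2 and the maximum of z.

Feasible corners and z = 12x1 + 12x2:
  (145/51, 20/51) → z = 660/17
  (3, 0) → z = 36
  (5, 0) → z = 60

At the optimal vertex, -2x1 - 11x2 = -10 and x2 = 0.
Solving simultaneously gives x1 = 5, x2 = 0.

x1 = 5, x2 = 0, maximum z = 60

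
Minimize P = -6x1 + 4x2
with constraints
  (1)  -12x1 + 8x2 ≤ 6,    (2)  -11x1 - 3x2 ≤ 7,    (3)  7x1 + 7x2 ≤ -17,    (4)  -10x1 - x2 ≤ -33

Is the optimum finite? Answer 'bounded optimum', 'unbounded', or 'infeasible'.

unbounded

From the feasible point (106/19, -433/19), moving in the direction (7, -7) keeps every constraint satisfied while P decreases without bound.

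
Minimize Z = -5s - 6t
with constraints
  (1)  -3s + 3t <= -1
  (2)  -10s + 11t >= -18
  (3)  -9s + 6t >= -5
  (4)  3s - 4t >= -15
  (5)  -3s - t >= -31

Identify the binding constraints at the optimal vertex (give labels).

Extreme points and Z = -5s - 6t:
  (-43/3, -44/3) → Z = 479/3
  (1, 2/3) → Z = -9
  (-53/39, -112/39) → Z = 937/39

The minimum is at (1, 2/3). Substituting into each constraint, equality holds for (1) and (3); the remaining constraints have slack.

(1) and (3)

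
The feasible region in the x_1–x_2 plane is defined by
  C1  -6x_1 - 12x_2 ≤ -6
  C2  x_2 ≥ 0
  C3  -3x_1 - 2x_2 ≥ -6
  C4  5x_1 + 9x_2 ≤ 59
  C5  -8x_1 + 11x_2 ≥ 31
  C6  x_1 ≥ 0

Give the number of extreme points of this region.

3

Intersecting each pair of boundary lines and keeping only the points that satisfy every inequality leaves:
  (4/49, 141/49)
  (0, 3)
  (0, 31/11)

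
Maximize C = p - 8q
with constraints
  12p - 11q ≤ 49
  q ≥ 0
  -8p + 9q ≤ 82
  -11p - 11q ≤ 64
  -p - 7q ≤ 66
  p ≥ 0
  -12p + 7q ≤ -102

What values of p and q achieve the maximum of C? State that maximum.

p = 779/48, q = 53/4, maximum C = -4309/48

Corner points and C = p - 8q:
  (1343/20, 344/5) → C = -1933/4
  (779/48, 53/4) → C = -4309/48
  (373/13, 450/13) → C = -3227/13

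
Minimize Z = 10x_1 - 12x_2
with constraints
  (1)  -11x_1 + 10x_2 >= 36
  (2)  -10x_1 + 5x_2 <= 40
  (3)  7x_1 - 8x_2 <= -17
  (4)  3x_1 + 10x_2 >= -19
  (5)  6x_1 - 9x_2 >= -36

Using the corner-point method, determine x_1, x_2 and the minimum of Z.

x_1 = -3, x_2 = 2, minimum Z = -54

Corner points and Z = 10x_1 - 12x_2:
  (-55/14, -101/140) → Z = -1072/35
  (12/13, 60/13) → Z = -600/13
  (-99/23, -14/23) → Z = -822/23
  (-3, 2) → Z = -54

The optimum lies where -10x_1 + 5x_2 = 40 and 6x_1 - 9x_2 = -36.
Solving simultaneously gives x_1 = -3, x_2 = 2.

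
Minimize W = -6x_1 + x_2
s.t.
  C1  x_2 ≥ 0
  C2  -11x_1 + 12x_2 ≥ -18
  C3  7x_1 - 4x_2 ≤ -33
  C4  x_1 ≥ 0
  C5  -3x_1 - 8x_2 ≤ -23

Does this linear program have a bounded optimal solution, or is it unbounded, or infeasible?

From the feasible point (0, 33/4), moving in the direction (4, 7) keeps every constraint satisfied while W decreases without bound.

unbounded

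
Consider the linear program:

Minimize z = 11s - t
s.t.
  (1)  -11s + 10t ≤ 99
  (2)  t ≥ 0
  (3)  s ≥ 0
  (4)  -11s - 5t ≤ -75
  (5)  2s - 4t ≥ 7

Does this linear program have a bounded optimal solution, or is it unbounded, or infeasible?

Extreme points and z = 11s - t:
  (75/11, 0) → z = 75
  (335/54, 73/54) → z = 602/9
The feasible region has finitely many vertices and no improving ray; the minimum is 602/9 at (335/54, 73/54).

bounded optimum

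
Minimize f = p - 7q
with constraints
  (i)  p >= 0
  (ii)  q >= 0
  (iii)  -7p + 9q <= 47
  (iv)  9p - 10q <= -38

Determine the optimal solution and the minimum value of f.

Vertices and f = p - 7q:
  (0, 47/9) → f = -329/9
  (0, 19/5) → f = -133/5
  (128/11, 157/11) → f = -971/11

The optimum lies where -7p + 9q = 47 and 9p - 10q = -38.
Solving simultaneously gives p = 128/11, q = 157/11.

p = 128/11, q = 157/11, minimum f = -971/11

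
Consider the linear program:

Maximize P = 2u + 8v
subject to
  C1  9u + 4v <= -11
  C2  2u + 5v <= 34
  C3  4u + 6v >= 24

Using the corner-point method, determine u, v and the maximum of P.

u = -21/2, v = 11, maximum P = 67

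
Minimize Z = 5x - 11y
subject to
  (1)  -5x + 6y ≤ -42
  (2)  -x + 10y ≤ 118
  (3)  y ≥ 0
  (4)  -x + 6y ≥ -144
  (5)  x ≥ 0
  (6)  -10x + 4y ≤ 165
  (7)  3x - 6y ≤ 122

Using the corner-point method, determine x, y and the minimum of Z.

x = 282/11, y = 158/11, minimum Z = -328/11

Corner points and Z = 5x - 11y:
  (282/11, 158/11) → Z = -328/11
  (42/5, 0) → Z = 42
  (241/3, 119/6) → Z = 367/2
  (122/3, 0) → Z = 610/3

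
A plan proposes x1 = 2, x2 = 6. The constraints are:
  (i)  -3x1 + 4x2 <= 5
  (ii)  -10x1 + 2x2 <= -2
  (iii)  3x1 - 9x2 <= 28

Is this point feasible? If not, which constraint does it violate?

not feasible — violates (i)

Constraint (i): -3x1 + 4x2 = 18, which is not ≤ 5. All other constraints are satisfied.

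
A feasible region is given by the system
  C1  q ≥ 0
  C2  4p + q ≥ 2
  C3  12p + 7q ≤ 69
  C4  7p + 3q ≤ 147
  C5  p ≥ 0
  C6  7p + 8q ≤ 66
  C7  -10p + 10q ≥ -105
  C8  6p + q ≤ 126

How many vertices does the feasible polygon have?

5

The feasible vertices (each the meet of two boundaries and inside every other half-plane) are:
  (1/2, 0)
  (23/4, 0)
  (0, 2)
  (90/47, 309/47)
  (0, 33/4)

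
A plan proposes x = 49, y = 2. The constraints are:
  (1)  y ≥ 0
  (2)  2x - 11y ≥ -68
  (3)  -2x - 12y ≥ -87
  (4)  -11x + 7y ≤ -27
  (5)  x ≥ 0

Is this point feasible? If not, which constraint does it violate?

Constraint (3): -2x - 12y = -122, which is not ≥ -87. All other constraints are satisfied.

not feasible — violates (3)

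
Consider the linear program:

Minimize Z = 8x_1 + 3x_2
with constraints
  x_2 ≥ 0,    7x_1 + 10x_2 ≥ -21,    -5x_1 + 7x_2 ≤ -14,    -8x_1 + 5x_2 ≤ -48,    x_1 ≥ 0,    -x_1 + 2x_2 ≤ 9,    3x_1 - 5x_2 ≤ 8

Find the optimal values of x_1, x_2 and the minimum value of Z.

Corner points and Z = 8x_1 + 3x_2:
  (266/31, 128/31) → Z = 2512/31
  (91/3, 59/3) → Z = 905/3
  (8, 16/5) → Z = 368/5
  (61, 35) → Z = 593

x_1 = 8, x_2 = 16/5, minimum Z = 368/5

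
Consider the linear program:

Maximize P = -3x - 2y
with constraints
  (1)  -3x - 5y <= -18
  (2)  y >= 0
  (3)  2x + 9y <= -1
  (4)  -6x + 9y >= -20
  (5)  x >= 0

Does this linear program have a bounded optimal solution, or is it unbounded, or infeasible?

infeasible

The boundaries -3x - 5y = -18 and -6x + 9y = -20 meet at (262/57, 16/19), but that point violates 2x + 9y ≤ -1. Every candidate vertex is excluded by some other constraint, so the feasible region is empty.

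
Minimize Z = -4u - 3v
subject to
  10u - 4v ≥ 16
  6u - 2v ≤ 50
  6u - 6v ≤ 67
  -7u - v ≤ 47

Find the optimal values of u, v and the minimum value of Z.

u = 42, v = 101, minimum Z = -471

The binding constraints are 10u - 4v = 16 and 6u - 2v = 50.
Solving simultaneously gives u = 42, v = 101.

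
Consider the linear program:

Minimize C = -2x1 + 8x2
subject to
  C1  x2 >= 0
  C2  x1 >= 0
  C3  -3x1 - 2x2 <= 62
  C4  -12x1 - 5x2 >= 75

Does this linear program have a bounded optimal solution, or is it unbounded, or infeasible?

The boundaries x2 = 0 and x1 = 0 meet at (0, 0), but that point violates -12x1 - 5x2 ≥ 75. Every candidate vertex is excluded by some other constraint, so the feasible region is empty.

infeasible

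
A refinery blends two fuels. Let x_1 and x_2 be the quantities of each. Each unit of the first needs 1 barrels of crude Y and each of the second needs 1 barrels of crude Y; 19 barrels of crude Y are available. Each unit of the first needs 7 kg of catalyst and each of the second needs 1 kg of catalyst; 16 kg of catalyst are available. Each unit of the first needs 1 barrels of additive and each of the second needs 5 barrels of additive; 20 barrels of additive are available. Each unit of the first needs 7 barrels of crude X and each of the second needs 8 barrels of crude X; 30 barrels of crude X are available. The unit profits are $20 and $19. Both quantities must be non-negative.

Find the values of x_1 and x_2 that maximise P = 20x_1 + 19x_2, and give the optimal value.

Extreme points and P = 20x_1 + 19x_2:
  (0, 0) → P = 0
  (0, 15/4) → P = 285/4
  (16/7, 0) → P = 320/7
  (2, 2) → P = 78

x_1 = 2, x_2 = 2, maximum P = 78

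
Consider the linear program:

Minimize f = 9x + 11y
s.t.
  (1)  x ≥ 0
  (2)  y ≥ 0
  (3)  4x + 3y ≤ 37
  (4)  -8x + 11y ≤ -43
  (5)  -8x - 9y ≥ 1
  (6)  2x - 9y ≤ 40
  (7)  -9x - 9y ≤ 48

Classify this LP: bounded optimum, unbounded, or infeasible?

The boundaries x = 0 and -8x + 11y = -43 meet at (0, -43/11), but that point violates y ≥ 0. Every candidate vertex is excluded by some other constraint, so the feasible region is empty.

infeasible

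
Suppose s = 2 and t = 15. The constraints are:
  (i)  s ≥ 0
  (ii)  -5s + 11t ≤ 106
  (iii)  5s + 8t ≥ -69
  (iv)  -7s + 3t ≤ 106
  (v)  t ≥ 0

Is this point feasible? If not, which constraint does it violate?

Constraint (ii): -5s + 11t = 155, which is not ≤ 106. All other constraints are satisfied.

not feasible — violates (ii)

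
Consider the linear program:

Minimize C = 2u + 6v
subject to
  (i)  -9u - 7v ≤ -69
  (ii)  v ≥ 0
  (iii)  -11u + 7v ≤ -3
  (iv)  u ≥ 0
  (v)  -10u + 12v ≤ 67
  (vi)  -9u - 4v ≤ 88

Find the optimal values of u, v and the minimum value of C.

Vertices and C = 2u + 6v:
  (23/3, 0) → C = 46/3
  (18/5, 183/35) → C = 270/7
  (505/62, 767/62) → C = 2806/31
The feasible region is unbounded (it extends along (6, 5), (1, 0)), but C strictly increases along every unbounded feasible direction, so there is no improving ray and the minimum is attained at a vertex.

u = 23/3, v = 0, minimum C = 46/3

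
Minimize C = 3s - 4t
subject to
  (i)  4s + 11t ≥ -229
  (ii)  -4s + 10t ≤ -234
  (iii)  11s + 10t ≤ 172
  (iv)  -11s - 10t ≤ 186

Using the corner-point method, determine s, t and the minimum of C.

At the optimal vertex, 4s + 11t = -229 and -4s + 10t = -234.
Solving simultaneously gives s = 71/21, t = -463/21.

s = 71/21, t = -463/21, minimum C = 295/3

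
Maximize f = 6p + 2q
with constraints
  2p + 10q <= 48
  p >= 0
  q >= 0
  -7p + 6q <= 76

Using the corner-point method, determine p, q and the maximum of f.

At the optimal vertex, 2p + 10q = 48 and q = 0.
Solving simultaneously gives p = 24, q = 0.

p = 24, q = 0, maximum f = 144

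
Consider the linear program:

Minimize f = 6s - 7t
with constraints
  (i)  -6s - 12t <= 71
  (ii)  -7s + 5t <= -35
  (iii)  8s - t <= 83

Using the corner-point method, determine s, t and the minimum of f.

s = 380/33, t = 301/33, minimum f = 173/33

The binding constraints are -7s + 5t = -35 and 8s - t = 83.
Solving simultaneously gives s = 380/33, t = 301/33.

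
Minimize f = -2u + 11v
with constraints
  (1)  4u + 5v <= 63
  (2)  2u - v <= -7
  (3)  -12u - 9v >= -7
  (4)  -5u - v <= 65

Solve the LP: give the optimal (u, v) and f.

u = -72/7, v = -95/7, minimum f = -901/7

Corner points and f = -2u + 11v:
  (-28/15, 49/15) → f = 119/3
  (-72/7, -95/7) → f = -901/7
  (-592/33, 815/33) → f = 3383/11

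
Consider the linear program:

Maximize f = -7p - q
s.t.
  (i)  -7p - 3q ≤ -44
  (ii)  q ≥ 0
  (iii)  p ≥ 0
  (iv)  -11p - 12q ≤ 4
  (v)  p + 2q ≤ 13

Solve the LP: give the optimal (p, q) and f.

p = 49/11, q = 47/11, maximum f = -390/11

Vertices and f = -7p - q:
  (44/7, 0) → f = -44
  (49/11, 47/11) → f = -390/11
  (13, 0) → f = -91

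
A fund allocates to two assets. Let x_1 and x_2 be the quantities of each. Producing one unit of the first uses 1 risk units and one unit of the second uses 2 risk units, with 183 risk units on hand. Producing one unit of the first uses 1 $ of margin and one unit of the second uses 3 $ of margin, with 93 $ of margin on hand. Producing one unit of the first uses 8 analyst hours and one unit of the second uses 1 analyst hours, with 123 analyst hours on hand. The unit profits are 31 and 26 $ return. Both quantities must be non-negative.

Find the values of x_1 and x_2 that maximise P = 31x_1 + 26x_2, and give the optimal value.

Extreme points and P = 31x_1 + 26x_2:
  (0, 0) → P = 0
  (0, 31) → P = 806
  (123/8, 0) → P = 3813/8
  (12, 27) → P = 1074

The binding constraints are x_1 + 3x_2 = 93 and 8x_1 + x_2 = 123.
Solving simultaneously gives x_1 = 12, x_2 = 27.

x_1 = 12, x_2 = 27, maximum P = 1074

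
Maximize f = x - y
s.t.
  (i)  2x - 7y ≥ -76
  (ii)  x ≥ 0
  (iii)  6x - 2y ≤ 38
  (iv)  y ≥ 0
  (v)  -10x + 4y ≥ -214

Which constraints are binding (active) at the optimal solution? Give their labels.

(iii) and (iv)

Extreme points and f = x - y:
  (0, 76/7) → f = -76/7
  (11, 14) → f = -3
  (0, 0) → f = 0
  (19/3, 0) → f = 19/3

The maximum is at (19/3, 0). Substituting into each constraint, equality holds for (iii) and (iv); the remaining constraints have slack.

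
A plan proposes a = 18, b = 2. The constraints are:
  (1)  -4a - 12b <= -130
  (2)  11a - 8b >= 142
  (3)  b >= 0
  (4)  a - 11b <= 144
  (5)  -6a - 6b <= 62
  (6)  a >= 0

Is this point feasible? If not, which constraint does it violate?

not feasible — violates (1)

Constraint (1): -4a - 12b = -96, which is not ≤ -130. All other constraints are satisfied.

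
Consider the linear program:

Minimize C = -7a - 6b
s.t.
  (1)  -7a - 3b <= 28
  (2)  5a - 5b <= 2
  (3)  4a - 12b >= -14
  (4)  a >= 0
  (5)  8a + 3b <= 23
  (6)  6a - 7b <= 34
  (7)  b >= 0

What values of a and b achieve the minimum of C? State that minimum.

a = 13/6, b = 17/9, minimum C = -53/2

Extreme points and C = -7a - 6b:
  (11/5, 9/5) → C = -131/5
  (2/5, 0) → C = -14/5
  (0, 7/6) → C = -7
  (13/6, 17/9) → C = -53/2
  (0, 0) → C = 0

At the optimal vertex, 4a - 12b = -14 and 8a + 3b = 23.
Solving simultaneously gives a = 13/6, b = 17/9.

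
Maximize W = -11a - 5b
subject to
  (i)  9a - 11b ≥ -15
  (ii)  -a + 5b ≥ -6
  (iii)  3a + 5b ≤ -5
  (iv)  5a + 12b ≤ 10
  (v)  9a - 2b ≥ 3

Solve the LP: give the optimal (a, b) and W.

a = 3/43, b = -51/43, maximum W = 222/43

Feasible corners and W = -11a - 5b:
  (1/4, -23/20) → W = 3
  (3/43, -51/43) → W = 222/43
  (5/51, -18/17) → W = 215/51

The binding constraints are -a + 5b = -6 and 9a - 2b = 3.
Solving simultaneously gives a = 3/43, b = -51/43.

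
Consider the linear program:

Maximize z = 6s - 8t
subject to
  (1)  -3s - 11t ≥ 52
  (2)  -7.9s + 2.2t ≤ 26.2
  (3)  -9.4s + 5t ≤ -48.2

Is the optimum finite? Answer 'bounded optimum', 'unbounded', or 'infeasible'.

unbounded

From the feasible point (1351/592, -3167/592), moving in the direction (11, -3) keeps every constraint satisfied while z increases without bound.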